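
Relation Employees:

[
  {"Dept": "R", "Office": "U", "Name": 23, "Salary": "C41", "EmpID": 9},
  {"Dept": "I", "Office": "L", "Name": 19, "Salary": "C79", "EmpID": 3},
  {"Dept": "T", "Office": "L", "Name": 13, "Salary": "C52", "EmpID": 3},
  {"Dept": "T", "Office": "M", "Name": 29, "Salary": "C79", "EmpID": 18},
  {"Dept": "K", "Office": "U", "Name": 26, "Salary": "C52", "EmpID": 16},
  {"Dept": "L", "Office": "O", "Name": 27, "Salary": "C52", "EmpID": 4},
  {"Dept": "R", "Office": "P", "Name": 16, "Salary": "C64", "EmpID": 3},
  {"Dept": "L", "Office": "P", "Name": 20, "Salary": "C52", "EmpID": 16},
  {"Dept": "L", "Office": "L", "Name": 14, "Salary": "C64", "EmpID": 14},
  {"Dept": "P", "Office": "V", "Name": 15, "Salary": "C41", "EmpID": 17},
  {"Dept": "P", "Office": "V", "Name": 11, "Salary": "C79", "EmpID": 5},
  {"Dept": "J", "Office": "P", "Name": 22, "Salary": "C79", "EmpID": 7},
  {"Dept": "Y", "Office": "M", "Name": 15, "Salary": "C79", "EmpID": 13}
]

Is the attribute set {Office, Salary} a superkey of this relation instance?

Two distinct rows share (Office=M, Salary=C79), so {Office, Salary} does not determine every attribute — not a superkey.

No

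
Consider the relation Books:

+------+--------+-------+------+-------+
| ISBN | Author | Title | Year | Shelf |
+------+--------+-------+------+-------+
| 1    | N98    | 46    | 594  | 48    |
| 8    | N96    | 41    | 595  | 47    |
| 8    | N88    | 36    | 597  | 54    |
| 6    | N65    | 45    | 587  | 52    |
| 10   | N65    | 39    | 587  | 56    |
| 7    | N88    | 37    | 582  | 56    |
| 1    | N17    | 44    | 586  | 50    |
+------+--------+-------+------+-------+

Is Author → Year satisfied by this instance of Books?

Author=N98: 1 row → Year = 594 ✓
Author=N96: 1 row → Year = 595 ✓
Author=N88: 2 rows → Year takes values {597, 582} — violation
Author=N65: 2 rows → Year = 587, 587 ✓
Author=N17: 1 row → Year = 586 ✓
Two rows agree on Author but differ on Year, so Author → Year does not hold.

No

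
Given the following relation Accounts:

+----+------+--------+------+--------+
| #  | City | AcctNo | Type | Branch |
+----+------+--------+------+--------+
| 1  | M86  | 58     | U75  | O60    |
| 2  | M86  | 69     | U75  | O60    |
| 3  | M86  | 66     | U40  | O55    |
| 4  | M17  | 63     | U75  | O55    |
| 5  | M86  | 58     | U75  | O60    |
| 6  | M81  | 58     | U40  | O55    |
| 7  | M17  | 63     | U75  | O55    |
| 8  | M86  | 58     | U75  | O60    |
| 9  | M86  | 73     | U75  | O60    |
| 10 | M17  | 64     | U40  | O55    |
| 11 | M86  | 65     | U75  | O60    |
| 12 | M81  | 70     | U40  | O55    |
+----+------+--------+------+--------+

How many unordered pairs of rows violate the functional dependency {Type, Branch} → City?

(Type=U75, Branch=O60): all 6 rows agree on City — 0 pairs.
(Type=U40, Branch=O55): violating pairs (3,6), (3,10), (3,12), (6,10), (10,12) — 5 pairs.
(Type=U75, Branch=O55): all 2 rows agree on City — 0 pairs.

5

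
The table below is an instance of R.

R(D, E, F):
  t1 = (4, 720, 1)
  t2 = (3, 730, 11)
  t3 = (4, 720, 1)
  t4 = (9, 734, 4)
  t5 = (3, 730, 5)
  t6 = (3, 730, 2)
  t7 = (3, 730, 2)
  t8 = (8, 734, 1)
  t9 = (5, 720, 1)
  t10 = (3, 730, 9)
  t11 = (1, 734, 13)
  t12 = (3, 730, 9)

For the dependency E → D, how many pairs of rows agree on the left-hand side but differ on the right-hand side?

E=720: violating pairs (1,9), (3,9) — 2 pairs.
E=730: all 6 rows agree on D — 0 pairs.
E=734: violating pairs (4,8), (4,11), (8,11) — 3 pairs.

5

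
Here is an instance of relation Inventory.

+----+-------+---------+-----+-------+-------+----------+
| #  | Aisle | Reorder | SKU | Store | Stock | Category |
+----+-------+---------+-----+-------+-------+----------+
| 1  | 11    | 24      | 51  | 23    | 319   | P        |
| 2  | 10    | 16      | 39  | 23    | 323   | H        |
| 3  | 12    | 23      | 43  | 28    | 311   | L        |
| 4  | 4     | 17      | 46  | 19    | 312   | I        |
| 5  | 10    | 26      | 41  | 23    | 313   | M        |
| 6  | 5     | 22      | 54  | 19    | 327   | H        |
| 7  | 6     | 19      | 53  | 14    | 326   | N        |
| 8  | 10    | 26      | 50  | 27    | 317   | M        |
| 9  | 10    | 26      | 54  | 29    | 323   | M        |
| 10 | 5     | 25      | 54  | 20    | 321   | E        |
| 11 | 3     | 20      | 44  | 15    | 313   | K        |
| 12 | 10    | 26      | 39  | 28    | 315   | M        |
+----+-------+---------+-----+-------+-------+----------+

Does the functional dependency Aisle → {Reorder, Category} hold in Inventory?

No

Aisle=11: row 1 → {Reorder,Category} = (24, P) ✓
Aisle=10: rows 2, 5, 8, 9, 12 → {Reorder,Category} takes values {(16, H), (26, M)} — violation
Aisle=12: row 3 → {Reorder,Category} = (23, L) ✓
Aisle=4: row 4 → {Reorder,Category} = (17, I) ✓
Aisle=5: rows 6, 10 → {Reorder,Category} takes values {(22, H), (25, E)} — violation
Aisle=6: row 7 → {Reorder,Category} = (19, N) ✓
Aisle=3: row 11 → {Reorder,Category} = (20, K) ✓
Two rows agree on Aisle but differ on {Reorder, Category}, so Aisle → {Reorder, Category} does not hold.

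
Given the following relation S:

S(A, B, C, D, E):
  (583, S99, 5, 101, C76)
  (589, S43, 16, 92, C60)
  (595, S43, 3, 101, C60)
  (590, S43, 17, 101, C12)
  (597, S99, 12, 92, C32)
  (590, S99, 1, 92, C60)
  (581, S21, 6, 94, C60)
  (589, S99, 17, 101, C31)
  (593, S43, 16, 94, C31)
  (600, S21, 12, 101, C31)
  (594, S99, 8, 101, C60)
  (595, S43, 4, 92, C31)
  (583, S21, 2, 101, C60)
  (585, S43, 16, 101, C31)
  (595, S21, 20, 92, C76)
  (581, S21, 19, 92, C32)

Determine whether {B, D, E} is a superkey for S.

Yes

All 16 rows have distinct {B, D, E} values, so {B, D, E} → (all attributes) holds and {B, D, E} is a superkey.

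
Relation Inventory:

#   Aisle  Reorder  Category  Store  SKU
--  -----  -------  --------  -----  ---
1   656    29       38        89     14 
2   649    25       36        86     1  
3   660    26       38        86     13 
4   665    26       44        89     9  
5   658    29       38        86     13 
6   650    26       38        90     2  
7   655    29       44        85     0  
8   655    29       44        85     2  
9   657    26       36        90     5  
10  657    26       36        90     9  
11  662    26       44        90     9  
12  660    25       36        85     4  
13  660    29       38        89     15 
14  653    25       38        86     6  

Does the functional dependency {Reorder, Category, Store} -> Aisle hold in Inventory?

(Reorder=29, Category=38, Store=89): rows 1, 13 → Aisle takes values {656, 660} — violation
(Reorder=25, Category=36, Store=86): row 2 → Aisle = 649 ✓
(Reorder=26, Category=38, Store=86): row 3 → Aisle = 660 ✓
(Reorder=26, Category=44, Store=89): row 4 → Aisle = 665 ✓
(Reorder=29, Category=38, Store=86): row 5 → Aisle = 658 ✓
(Reorder=26, Category=38, Store=90): row 6 → Aisle = 650 ✓
(Reorder=29, Category=44, Store=85): rows 7, 8 → Aisle = 655, 655 ✓
(Reorder=26, Category=36, Store=90): rows 9, 10 → Aisle = 657, 657 ✓
(Reorder=26, Category=44, Store=90): row 11 → Aisle = 662 ✓
(Reorder=25, Category=36, Store=85): row 12 → Aisle = 660 ✓
(Reorder=25, Category=38, Store=86): row 14 → Aisle = 653 ✓
Two rows agree on {Reorder, Category, Store} but differ on Aisle, so {Reorder, Category, Store} -> Aisle does not hold.

No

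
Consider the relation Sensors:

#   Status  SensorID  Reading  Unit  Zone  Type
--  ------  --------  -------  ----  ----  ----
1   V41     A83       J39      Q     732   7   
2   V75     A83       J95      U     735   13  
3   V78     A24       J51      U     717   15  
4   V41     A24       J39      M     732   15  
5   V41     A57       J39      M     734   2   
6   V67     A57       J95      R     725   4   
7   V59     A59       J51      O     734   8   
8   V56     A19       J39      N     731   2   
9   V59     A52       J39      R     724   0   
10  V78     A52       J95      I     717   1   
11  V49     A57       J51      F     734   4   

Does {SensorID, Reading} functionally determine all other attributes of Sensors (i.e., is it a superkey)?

Yes

All 11 rows have distinct {SensorID, Reading} values, so {SensorID, Reading} → (all attributes) holds and {SensorID, Reading} is a superkey.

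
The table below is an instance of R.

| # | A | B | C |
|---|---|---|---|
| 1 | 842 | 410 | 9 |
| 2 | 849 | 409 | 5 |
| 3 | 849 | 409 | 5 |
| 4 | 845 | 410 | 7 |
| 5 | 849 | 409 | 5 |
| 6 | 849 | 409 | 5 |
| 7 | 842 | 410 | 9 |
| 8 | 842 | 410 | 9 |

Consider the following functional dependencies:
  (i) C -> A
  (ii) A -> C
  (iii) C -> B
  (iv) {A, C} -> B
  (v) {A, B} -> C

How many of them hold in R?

(i) C -> A: every LHS value maps to a single RHS value — holds.
(ii) A -> C: every LHS value maps to a single RHS value — holds.
(iii) C -> B: every LHS value maps to a single RHS value — holds.
(iv) {A, C} -> B: every LHS value maps to a single RHS value — holds.
(v) {A, B} -> C: every LHS value maps to a single RHS value — holds.
5 of the 5 dependencies hold.

5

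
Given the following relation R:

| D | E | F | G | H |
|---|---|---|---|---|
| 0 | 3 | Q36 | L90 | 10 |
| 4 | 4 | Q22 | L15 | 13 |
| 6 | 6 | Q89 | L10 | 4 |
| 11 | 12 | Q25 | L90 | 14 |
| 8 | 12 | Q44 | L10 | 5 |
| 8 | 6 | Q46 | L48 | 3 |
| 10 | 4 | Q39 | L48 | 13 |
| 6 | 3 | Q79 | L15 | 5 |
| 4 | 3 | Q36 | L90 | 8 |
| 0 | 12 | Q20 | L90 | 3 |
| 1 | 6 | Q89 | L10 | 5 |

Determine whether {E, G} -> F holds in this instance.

No

(E=3, G=L90): 2 rows → F = Q36, Q36 ✓
(E=4, G=L15): 1 row → F = Q22 ✓
(E=6, G=L10): 2 rows → F = Q89, Q89 ✓
(E=12, G=L90): 2 rows → F takes values {Q25, Q20} — violation
(E=12, G=L10): 1 row → F = Q44 ✓
(E=6, G=L48): 1 row → F = Q46 ✓
(E=4, G=L48): 1 row → F = Q39 ✓
(E=3, G=L15): 1 row → F = Q79 ✓
Two rows agree on {E, G} but differ on F, so {E, G} -> F does not hold.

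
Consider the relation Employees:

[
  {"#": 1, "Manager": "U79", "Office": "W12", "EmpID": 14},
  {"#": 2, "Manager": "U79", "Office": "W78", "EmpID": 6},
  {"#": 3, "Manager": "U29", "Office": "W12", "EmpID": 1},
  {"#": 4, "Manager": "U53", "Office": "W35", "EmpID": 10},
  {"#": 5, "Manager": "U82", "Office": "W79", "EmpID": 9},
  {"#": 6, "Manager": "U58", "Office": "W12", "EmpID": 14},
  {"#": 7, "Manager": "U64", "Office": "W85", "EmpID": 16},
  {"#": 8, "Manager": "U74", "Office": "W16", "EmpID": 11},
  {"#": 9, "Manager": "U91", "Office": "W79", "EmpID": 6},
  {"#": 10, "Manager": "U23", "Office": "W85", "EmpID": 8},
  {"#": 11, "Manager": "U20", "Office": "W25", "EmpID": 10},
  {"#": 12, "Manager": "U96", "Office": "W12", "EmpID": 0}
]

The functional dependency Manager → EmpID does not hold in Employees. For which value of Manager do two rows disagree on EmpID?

Manager=U79: rows 1, 2 → EmpID takes values {14, 6} — violation
Manager=U29: row 3 → EmpID = 1 ✓
Manager=U53: row 4 → EmpID = 10 ✓
Manager=U82: row 5 → EmpID = 9 ✓
Manager=U58: row 6 → EmpID = 14 ✓
Manager=U64: row 7 → EmpID = 16 ✓
Manager=U74: row 8 → EmpID = 11 ✓
Manager=U91: row 9 → EmpID = 6 ✓
Manager=U23: row 10 → EmpID = 8 ✓
Manager=U20: row 11 → EmpID = 10 ✓
Manager=U96: row 12 → EmpID = 0 ✓
The only Manager value with inconsistent EmpID is Manager=U79.

U79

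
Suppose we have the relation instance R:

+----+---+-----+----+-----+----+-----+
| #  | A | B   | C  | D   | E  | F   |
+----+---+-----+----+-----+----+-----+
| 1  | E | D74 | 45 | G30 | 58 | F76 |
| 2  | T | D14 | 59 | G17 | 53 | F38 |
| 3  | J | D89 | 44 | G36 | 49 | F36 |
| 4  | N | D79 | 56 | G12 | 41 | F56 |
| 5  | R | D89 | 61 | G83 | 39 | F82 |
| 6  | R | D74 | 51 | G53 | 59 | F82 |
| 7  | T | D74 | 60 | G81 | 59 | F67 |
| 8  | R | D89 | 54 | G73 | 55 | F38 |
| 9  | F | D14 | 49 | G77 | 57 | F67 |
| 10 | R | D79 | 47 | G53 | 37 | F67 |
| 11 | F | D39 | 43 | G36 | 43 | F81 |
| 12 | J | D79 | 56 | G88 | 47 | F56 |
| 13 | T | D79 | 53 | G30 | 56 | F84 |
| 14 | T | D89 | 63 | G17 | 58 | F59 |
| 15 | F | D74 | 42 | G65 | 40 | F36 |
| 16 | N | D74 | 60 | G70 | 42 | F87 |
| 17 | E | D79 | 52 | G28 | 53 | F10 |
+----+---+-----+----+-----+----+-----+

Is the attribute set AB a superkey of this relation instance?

No

Rows 5 and 8 have the same AB value (A=R, B=D89) but are distinct tuples, so AB does not determine every attribute — not a superkey.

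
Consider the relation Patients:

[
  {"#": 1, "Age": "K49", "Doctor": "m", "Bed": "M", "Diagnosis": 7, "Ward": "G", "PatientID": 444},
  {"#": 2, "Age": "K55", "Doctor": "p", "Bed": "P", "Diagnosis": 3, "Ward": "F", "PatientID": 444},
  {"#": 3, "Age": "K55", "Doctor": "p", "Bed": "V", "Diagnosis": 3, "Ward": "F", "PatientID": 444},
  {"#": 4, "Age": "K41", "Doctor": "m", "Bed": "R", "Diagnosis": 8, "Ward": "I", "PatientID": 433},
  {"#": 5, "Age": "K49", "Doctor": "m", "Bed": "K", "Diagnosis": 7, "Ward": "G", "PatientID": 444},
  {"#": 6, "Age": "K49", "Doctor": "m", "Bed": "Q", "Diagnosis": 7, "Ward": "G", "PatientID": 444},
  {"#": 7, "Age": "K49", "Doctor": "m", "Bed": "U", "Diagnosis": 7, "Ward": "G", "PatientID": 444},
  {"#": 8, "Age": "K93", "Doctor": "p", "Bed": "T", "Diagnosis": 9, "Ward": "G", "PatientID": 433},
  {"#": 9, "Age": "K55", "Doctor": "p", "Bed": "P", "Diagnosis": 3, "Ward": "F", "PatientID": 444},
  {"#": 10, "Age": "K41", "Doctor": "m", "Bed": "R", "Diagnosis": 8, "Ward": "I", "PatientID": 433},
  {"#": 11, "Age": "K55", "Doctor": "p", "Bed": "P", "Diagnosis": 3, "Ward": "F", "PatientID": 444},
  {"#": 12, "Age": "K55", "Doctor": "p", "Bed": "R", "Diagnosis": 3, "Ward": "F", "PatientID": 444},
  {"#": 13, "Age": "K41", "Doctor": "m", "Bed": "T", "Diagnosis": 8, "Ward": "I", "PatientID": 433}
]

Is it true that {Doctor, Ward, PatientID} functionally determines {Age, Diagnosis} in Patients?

(Doctor=m, Ward=G, PatientID=444): rows 1, 5, 6, 7 → {Age,Diagnosis} = (K49, 7), (K49, 7), (K49, 7), (K49, 7) ✓
(Doctor=p, Ward=F, PatientID=444): rows 2, 3, 9, 11, 12 → {Age,Diagnosis} = (K55, 3), (K55, 3), (K55, 3), (K55, 3), (K55, 3) ✓
(Doctor=m, Ward=I, PatientID=433): rows 4, 10, 13 → {Age,Diagnosis} = (K41, 8), (K41, 8), (K41, 8) ✓
(Doctor=p, Ward=G, PatientID=433): row 8 → {Age,Diagnosis} = (K93, 9) ✓
Every {Doctor, Ward, PatientID} value is associated with a single {Age, Diagnosis} value, so {Doctor, Ward, PatientID} → {Age, Diagnosis} holds.

Yes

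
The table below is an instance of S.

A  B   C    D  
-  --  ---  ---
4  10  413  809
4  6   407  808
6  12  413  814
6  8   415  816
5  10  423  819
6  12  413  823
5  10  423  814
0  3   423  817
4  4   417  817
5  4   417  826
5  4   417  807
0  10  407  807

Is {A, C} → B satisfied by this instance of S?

(A=4, C=413): 1 row → B = 10 ✓
(A=4, C=407): 1 row → B = 6 ✓
(A=6, C=413): 2 rows → B = 12, 12 ✓
(A=6, C=415): 1 row → B = 8 ✓
(A=5, C=423): 2 rows → B = 10, 10 ✓
(A=0, C=423): 1 row → B = 3 ✓
(A=4, C=417): 1 row → B = 4 ✓
(A=5, C=417): 2 rows → B = 4, 4 ✓
(A=0, C=407): 1 row → B = 10 ✓
Every {A, C} value is associated with a single B value, so {A, C} → B holds.

Yes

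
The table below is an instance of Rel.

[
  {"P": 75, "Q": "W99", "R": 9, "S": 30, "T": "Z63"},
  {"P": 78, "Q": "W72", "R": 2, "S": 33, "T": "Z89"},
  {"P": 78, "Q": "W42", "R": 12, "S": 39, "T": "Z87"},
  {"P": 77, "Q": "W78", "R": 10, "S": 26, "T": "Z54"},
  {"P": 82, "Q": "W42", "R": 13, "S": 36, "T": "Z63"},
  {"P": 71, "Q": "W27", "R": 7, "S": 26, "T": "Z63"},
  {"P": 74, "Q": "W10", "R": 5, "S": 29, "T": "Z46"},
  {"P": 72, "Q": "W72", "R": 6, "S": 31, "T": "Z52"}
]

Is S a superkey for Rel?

Two distinct rows share S=26, so S does not determine every attribute — not a superkey.

No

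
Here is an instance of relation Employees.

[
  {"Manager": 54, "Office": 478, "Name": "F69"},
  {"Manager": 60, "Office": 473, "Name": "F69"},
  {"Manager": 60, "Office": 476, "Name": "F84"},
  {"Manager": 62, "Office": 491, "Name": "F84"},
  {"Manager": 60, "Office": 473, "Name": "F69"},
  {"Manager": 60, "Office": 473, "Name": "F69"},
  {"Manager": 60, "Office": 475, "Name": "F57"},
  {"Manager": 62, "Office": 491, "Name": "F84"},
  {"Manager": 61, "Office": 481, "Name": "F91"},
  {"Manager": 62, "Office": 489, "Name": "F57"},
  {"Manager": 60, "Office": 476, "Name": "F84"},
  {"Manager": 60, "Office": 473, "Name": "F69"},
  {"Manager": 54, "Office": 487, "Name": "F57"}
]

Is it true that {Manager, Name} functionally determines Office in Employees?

Yes

(Manager=54, Name=F69): 1 row → Office = 478 ✓
(Manager=60, Name=F69): 4 rows → Office = 473, 473, 473, 473 ✓
(Manager=60, Name=F84): 2 rows → Office = 476, 476 ✓
(Manager=62, Name=F84): 2 rows → Office = 491, 491 ✓
(Manager=60, Name=F57): 1 row → Office = 475 ✓
(Manager=61, Name=F91): 1 row → Office = 481 ✓
(Manager=62, Name=F57): 1 row → Office = 489 ✓
(Manager=54, Name=F57): 1 row → Office = 487 ✓
Every {Manager, Name} value is associated with a single Office value, so {Manager, Name} -> Office holds.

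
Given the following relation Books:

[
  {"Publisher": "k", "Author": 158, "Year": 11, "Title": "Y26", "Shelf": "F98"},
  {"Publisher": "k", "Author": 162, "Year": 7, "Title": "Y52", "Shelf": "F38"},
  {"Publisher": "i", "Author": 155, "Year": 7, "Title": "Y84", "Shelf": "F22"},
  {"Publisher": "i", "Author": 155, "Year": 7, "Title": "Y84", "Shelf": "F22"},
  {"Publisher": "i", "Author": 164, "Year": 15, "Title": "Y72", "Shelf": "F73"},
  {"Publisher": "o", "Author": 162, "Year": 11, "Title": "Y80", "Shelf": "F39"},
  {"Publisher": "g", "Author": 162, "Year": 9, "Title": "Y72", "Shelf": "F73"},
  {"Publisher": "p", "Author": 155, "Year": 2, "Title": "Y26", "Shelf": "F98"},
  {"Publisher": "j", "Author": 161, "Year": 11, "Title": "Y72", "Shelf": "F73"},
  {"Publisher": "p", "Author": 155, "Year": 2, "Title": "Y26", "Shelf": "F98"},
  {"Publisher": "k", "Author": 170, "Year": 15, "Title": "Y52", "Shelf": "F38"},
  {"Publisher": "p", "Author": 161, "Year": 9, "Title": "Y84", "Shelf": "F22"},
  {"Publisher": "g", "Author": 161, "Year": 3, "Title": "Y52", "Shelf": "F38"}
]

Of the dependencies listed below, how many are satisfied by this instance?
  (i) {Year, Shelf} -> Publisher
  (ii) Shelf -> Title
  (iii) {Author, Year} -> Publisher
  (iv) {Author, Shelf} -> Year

4

(i) {Year, Shelf} -> Publisher: every LHS value maps to a single RHS value — holds.
(ii) Shelf -> Title: every LHS value maps to a single RHS value — holds.
(iii) {Author, Year} -> Publisher: every LHS value maps to a single RHS value — holds.
(iv) {Author, Shelf} -> Year: every LHS value maps to a single RHS value — holds.
4 of the 4 dependencies hold.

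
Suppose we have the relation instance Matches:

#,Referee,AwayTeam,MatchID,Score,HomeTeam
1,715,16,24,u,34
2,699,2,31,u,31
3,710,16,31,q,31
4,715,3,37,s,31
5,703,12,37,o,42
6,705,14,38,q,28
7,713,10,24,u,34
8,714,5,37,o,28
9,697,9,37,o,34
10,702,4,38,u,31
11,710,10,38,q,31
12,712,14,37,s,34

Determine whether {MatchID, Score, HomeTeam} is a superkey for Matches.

No

Rows 1 and 7 have the same {MatchID, Score, HomeTeam} value (MatchID=24, Score=u, HomeTeam=34) but are distinct tuples, so {MatchID, Score, HomeTeam} does not determine every attribute — not a superkey.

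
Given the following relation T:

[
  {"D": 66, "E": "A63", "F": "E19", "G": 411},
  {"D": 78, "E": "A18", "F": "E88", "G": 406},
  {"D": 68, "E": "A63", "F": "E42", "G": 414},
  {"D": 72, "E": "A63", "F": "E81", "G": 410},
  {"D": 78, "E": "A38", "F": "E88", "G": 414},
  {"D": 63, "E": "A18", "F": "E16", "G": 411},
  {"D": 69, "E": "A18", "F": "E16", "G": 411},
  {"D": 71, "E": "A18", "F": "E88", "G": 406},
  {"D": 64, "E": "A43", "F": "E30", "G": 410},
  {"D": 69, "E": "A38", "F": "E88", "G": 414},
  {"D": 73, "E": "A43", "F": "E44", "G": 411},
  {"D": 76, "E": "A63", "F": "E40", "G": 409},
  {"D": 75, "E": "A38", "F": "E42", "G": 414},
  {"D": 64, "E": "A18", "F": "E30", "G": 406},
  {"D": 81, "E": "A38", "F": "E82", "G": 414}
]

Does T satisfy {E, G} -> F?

(E=A63, G=411): 1 row → F = E19 ✓
(E=A18, G=406): 3 rows → F takes values {E88, E30} — violation
(E=A63, G=414): 1 row → F = E42 ✓
(E=A63, G=410): 1 row → F = E81 ✓
(E=A38, G=414): 4 rows → F takes values {E88, E42, E82} — violation
(E=A18, G=411): 2 rows → F = E16, E16 ✓
(E=A43, G=410): 1 row → F = E30 ✓
(E=A43, G=411): 1 row → F = E44 ✓
(E=A63, G=409): 1 row → F = E40 ✓
Two rows agree on {E, G} but differ on F, so {E, G} -> F does not hold.

No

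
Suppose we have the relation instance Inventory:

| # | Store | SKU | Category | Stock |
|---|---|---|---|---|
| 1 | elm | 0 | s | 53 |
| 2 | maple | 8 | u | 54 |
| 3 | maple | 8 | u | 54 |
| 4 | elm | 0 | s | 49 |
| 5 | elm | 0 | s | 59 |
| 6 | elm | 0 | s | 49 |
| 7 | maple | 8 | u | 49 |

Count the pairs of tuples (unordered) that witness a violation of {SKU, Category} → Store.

0

(SKU=0, Category=s): all 4 rows agree on Store — 0 pairs.
(SKU=8, Category=u): all 3 rows agree on Store — 0 pairs.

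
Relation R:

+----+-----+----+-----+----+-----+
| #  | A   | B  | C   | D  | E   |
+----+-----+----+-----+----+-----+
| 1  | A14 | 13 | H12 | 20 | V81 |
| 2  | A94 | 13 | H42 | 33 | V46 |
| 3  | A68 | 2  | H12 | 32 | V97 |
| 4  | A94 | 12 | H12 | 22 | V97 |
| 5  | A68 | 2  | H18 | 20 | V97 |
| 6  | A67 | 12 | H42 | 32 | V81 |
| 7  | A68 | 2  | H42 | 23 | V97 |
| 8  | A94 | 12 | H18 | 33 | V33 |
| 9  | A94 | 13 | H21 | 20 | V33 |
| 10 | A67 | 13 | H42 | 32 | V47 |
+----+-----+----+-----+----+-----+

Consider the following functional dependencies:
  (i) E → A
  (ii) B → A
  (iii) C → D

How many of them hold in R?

0

(i) E → A: E=V81: rows 1, 6 → A takes values {A14, A67} — violation; E=V97: rows 3, 4, 5, 7 → A takes values {A68, A94} — violation — fails.
(ii) B → A: B=13: rows 1, 2, 9, 10 → A takes values {A14, A94, A67} — violation; B=12: rows 4, 6, 8 → A takes values {A94, A67} — violation — fails.
(iii) C → D: C=H12: rows 1, 3, 4 → D takes values {20, 32, 22} — violation; C=H42: rows 2, 6, 7, 10 → D takes values {33, 32, 23} — violation; C=H18: rows 5, 8 → D takes values {20, 33} — violation — fails.
None of the 3 dependencies hold.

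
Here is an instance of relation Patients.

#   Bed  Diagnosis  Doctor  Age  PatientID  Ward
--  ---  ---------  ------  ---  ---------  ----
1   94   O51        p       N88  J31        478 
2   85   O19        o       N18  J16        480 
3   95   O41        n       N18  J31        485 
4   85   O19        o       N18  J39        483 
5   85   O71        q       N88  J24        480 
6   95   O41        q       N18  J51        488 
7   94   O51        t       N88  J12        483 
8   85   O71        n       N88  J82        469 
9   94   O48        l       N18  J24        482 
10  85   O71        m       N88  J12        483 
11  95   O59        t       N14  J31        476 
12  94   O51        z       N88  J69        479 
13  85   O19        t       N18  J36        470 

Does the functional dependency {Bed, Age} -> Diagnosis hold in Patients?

Yes

(Bed=94, Age=N88): rows 1, 7, 12 → Diagnosis = O51, O51, O51 ✓
(Bed=85, Age=N18): rows 2, 4, 13 → Diagnosis = O19, O19, O19 ✓
(Bed=95, Age=N18): rows 3, 6 → Diagnosis = O41, O41 ✓
(Bed=85, Age=N88): rows 5, 8, 10 → Diagnosis = O71, O71, O71 ✓
(Bed=94, Age=N18): row 9 → Diagnosis = O48 ✓
(Bed=95, Age=N14): row 11 → Diagnosis = O59 ✓
Every {Bed, Age} value is associated with a single Diagnosis value, so {Bed, Age} -> Diagnosis holds.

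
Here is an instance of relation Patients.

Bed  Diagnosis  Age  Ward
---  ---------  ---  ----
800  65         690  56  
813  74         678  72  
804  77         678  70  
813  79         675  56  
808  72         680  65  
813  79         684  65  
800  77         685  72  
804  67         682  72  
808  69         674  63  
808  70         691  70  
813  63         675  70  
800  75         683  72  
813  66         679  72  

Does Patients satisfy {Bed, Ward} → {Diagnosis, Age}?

No

(Bed=800, Ward=56): 1 row → {Diagnosis,Age} = (65, 690) ✓
(Bed=813, Ward=72): 2 rows → {Diagnosis,Age} takes values {(74, 678), (66, 679)} — violation
(Bed=804, Ward=70): 1 row → {Diagnosis,Age} = (77, 678) ✓
(Bed=813, Ward=56): 1 row → {Diagnosis,Age} = (79, 675) ✓
(Bed=808, Ward=65): 1 row → {Diagnosis,Age} = (72, 680) ✓
(Bed=813, Ward=65): 1 row → {Diagnosis,Age} = (79, 684) ✓
(Bed=800, Ward=72): 2 rows → {Diagnosis,Age} takes values {(77, 685), (75, 683)} — violation
(Bed=804, Ward=72): 1 row → {Diagnosis,Age} = (67, 682) ✓
(Bed=808, Ward=63): 1 row → {Diagnosis,Age} = (69, 674) ✓
(Bed=808, Ward=70): 1 row → {Diagnosis,Age} = (70, 691) ✓
(Bed=813, Ward=70): 1 row → {Diagnosis,Age} = (63, 675) ✓
Two rows agree on {Bed, Ward} but differ on {Diagnosis, Age}, so {Bed, Ward} → {Diagnosis, Age} does not hold.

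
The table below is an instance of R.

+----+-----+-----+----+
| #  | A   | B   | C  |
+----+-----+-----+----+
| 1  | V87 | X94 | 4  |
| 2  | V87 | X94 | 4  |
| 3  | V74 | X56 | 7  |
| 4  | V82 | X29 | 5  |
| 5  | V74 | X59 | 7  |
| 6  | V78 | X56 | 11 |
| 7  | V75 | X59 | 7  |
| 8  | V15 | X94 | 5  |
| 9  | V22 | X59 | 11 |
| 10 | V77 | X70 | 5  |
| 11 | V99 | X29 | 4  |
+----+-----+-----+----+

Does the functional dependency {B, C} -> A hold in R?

(B=X94, C=4): rows 1, 2 → A = V87, V87 ✓
(B=X56, C=7): row 3 → A = V74 ✓
(B=X29, C=5): row 4 → A = V82 ✓
(B=X59, C=7): rows 5, 7 → A takes values {V74, V75} — violation
(B=X56, C=11): row 6 → A = V78 ✓
(B=X94, C=5): row 8 → A = V15 ✓
(B=X59, C=11): row 9 → A = V22 ✓
(B=X70, C=5): row 10 → A = V77 ✓
(B=X29, C=4): row 11 → A = V99 ✓
Two rows agree on {B, C} but differ on A, so {B, C} -> A does not hold.

No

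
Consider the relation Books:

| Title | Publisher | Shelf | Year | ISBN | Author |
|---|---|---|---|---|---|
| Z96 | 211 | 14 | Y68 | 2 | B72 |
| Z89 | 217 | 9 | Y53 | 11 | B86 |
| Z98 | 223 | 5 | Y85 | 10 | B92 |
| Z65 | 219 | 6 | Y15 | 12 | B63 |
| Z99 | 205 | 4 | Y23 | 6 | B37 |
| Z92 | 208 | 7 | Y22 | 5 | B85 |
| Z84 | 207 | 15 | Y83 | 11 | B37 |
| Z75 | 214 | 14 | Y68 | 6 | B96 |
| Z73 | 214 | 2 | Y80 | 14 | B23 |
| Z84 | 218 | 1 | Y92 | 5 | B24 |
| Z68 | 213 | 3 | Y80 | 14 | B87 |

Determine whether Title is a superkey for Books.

Two distinct rows share Title=Z84, so Title does not determine every attribute — not a superkey.

No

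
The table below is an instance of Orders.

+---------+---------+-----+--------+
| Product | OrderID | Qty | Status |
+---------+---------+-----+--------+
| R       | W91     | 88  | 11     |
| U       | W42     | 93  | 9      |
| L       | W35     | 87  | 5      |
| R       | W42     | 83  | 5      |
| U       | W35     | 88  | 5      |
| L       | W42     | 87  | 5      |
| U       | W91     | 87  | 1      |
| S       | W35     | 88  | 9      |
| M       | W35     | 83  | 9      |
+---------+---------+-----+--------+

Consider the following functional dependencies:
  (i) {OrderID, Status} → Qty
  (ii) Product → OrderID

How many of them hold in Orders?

0

(i) {OrderID, Status} → Qty: (OrderID=W35, Status=5): 2 rows → Qty takes values {87, 88} — violation; (OrderID=W42, Status=5): 2 rows → Qty takes values {83, 87} — violation; (OrderID=W35, Status=9): 2 rows → Qty takes values {88, 83} — violation — fails.
(ii) Product → OrderID: Product=R: 2 rows → OrderID takes values {W91, W42} — violation; Product=U: 3 rows → OrderID takes values {W42, W35, W91} — violation; Product=L: 2 rows → OrderID takes values {W35, W42} — violation — fails.
None of the 2 dependencies hold.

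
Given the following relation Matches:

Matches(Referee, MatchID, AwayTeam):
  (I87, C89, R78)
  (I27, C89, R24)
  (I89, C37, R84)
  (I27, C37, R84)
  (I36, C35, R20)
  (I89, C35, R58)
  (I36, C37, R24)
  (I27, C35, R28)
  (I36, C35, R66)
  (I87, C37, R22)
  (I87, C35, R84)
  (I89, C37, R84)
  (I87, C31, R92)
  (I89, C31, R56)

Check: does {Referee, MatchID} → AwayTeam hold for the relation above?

(Referee=I87, MatchID=C89): 1 row → AwayTeam = R78 ✓
(Referee=I27, MatchID=C89): 1 row → AwayTeam = R24 ✓
(Referee=I89, MatchID=C37): 2 rows → AwayTeam = R84, R84 ✓
(Referee=I27, MatchID=C37): 1 row → AwayTeam = R84 ✓
(Referee=I36, MatchID=C35): 2 rows → AwayTeam takes values {R20, R66} — violation
(Referee=I89, MatchID=C35): 1 row → AwayTeam = R58 ✓
(Referee=I36, MatchID=C37): 1 row → AwayTeam = R24 ✓
(Referee=I27, MatchID=C35): 1 row → AwayTeam = R28 ✓
(Referee=I87, MatchID=C37): 1 row → AwayTeam = R22 ✓
(Referee=I87, MatchID=C35): 1 row → AwayTeam = R84 ✓
(Referee=I87, MatchID=C31): 1 row → AwayTeam = R92 ✓
(Referee=I89, MatchID=C31): 1 row → AwayTeam = R56 ✓
Two rows agree on {Referee, MatchID} but differ on AwayTeam, so {Referee, MatchID} → AwayTeam does not hold.

No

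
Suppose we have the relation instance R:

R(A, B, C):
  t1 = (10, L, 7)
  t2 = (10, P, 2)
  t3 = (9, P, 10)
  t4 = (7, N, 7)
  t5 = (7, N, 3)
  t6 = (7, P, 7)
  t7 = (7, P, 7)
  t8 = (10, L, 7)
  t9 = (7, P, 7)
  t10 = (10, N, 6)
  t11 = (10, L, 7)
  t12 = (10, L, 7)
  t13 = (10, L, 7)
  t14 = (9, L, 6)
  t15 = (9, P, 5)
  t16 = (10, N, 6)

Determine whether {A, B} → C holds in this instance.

(A=10, B=L): rows 1, 8, 11, 12, 13 → C = 7, 7, 7, 7, 7 ✓
(A=10, B=P): row 2 → C = 2 ✓
(A=9, B=P): rows 3, 15 → C takes values {10, 5} — violation
(A=7, B=N): rows 4, 5 → C takes values {7, 3} — violation
(A=7, B=P): rows 6, 7, 9 → C = 7, 7, 7 ✓
(A=10, B=N): rows 10, 16 → C = 6, 6 ✓
(A=9, B=L): row 14 → C = 6 ✓
Two rows agree on {A, B} but differ on C, so {A, B} → C does not hold.

No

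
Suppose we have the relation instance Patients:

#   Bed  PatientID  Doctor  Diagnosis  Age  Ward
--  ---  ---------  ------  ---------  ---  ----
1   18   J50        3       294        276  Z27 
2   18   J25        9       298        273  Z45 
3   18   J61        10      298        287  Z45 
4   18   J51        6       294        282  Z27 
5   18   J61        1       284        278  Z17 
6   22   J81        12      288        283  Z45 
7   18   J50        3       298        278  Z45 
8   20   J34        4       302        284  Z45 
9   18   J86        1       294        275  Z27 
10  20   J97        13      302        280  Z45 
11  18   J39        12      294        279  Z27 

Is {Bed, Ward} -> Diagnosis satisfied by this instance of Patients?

(Bed=18, Ward=Z27): rows 1, 4, 9, 11 → Diagnosis = 294, 294, 294, 294 ✓
(Bed=18, Ward=Z45): rows 2, 3, 7 → Diagnosis = 298, 298, 298 ✓
(Bed=18, Ward=Z17): row 5 → Diagnosis = 284 ✓
(Bed=22, Ward=Z45): row 6 → Diagnosis = 288 ✓
(Bed=20, Ward=Z45): rows 8, 10 → Diagnosis = 302, 302 ✓
Every {Bed, Ward} value is associated with a single Diagnosis value, so {Bed, Ward} -> Diagnosis holds.

Yes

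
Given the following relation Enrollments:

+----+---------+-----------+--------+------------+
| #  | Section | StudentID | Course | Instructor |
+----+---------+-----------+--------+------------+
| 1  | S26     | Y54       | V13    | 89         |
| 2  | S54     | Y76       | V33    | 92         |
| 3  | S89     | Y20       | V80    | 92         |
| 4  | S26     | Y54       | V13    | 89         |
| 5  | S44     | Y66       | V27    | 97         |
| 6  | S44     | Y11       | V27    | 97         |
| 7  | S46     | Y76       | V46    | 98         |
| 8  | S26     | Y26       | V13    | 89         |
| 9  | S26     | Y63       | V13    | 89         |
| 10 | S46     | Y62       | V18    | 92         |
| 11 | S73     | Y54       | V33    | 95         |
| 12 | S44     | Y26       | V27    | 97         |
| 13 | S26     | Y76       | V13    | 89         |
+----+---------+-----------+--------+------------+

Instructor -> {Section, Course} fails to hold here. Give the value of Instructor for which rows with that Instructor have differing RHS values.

92

Instructor=89: rows 1, 4, 8, 9, 13 → {Section,Course} = (S26, V13), (S26, V13), (S26, V13), (S26, V13), (S26, V13) ✓
Instructor=92: rows 2, 3, 10 → {Section,Course} takes values {(S54, V33), (S89, V80), (S46, V18)} — violation
Instructor=97: rows 5, 6, 12 → {Section,Course} = (S44, V27), (S44, V27), (S44, V27) ✓
Instructor=98: row 7 → {Section,Course} = (S46, V46) ✓
Instructor=95: row 11 → {Section,Course} = (S73, V33) ✓
The only Instructor value with inconsistent RHS is Instructor=92.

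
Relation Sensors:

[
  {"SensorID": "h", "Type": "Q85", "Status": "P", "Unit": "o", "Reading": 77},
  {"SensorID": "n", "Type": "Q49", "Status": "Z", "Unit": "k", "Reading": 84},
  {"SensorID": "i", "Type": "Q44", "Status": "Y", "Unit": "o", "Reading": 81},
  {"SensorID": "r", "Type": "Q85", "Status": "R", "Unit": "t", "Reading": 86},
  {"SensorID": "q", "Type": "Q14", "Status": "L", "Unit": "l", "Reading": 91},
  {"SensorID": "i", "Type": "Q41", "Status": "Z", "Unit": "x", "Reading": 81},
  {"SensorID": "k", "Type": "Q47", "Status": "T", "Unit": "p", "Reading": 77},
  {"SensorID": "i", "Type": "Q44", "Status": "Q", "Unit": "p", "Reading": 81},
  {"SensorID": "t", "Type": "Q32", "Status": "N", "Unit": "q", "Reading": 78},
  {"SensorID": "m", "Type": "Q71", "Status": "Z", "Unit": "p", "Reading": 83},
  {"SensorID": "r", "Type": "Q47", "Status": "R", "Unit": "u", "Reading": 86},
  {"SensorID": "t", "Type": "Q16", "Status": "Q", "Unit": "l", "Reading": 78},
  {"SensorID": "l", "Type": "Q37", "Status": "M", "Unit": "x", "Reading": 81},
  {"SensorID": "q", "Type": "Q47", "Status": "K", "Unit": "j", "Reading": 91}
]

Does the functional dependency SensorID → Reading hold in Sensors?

Yes

SensorID=h: 1 row → Reading = 77 ✓
SensorID=n: 1 row → Reading = 84 ✓
SensorID=i: 3 rows → Reading = 81, 81, 81 ✓
SensorID=r: 2 rows → Reading = 86, 86 ✓
SensorID=q: 2 rows → Reading = 91, 91 ✓
SensorID=k: 1 row → Reading = 77 ✓
SensorID=t: 2 rows → Reading = 78, 78 ✓
SensorID=m: 1 row → Reading = 83 ✓
SensorID=l: 1 row → Reading = 81 ✓
Every SensorID value is associated with a single Reading value, so SensorID → Reading holds.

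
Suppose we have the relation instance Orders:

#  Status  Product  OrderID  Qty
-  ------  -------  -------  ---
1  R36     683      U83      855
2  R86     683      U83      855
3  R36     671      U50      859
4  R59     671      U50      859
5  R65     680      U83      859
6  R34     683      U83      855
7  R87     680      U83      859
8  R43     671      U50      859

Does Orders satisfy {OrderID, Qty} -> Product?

Yes

(OrderID=U83, Qty=855): rows 1, 2, 6 → Product = 683, 683, 683 ✓
(OrderID=U50, Qty=859): rows 3, 4, 8 → Product = 671, 671, 671 ✓
(OrderID=U83, Qty=859): rows 5, 7 → Product = 680, 680 ✓
Every {OrderID, Qty} value is associated with a single Product value, so {OrderID, Qty} -> Product holds.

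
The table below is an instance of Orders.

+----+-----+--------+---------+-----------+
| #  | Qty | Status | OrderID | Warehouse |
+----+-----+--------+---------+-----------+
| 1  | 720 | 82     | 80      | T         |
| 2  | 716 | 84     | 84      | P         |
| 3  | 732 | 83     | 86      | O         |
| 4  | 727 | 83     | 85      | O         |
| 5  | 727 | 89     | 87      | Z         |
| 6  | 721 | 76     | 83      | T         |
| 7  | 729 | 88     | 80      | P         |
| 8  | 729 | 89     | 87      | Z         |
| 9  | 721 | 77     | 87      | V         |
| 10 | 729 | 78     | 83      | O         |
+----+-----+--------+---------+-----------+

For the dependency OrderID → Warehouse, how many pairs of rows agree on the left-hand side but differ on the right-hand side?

4

OrderID=80: violating pairs (1,7) — 1 pair.
OrderID=87: violating pairs (5,9), (8,9) — 2 pairs.
OrderID=83: violating pairs (6,10) — 1 pair.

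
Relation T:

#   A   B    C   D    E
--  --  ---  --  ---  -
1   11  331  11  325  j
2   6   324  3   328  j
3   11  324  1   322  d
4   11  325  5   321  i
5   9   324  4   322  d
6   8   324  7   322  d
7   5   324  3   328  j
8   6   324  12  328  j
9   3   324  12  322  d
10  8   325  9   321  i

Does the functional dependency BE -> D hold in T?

(B=331, E=j): row 1 → D = 325 ✓
(B=324, E=j): rows 2, 7, 8 → D = 328, 328, 328 ✓
(B=324, E=d): rows 3, 5, 6, 9 → D = 322, 322, 322, 322 ✓
(B=325, E=i): rows 4, 10 → D = 321, 321 ✓
Every BE value is associated with a single D value, so BE -> D holds.

Yes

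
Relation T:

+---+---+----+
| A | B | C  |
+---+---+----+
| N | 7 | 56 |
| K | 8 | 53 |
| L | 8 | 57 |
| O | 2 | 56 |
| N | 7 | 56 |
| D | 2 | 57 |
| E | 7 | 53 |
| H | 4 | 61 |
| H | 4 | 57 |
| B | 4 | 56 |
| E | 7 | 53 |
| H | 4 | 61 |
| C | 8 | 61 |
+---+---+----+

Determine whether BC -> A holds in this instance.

(B=7, C=56): 2 rows → A = N, N ✓
(B=8, C=53): 1 row → A = K ✓
(B=8, C=57): 1 row → A = L ✓
(B=2, C=56): 1 row → A = O ✓
(B=2, C=57): 1 row → A = D ✓
(B=7, C=53): 2 rows → A = E, E ✓
(B=4, C=61): 2 rows → A = H, H ✓
(B=4, C=57): 1 row → A = H ✓
(B=4, C=56): 1 row → A = B ✓
(B=8, C=61): 1 row → A = C ✓
Every BC value is associated with a single A value, so BC -> A holds.

Yes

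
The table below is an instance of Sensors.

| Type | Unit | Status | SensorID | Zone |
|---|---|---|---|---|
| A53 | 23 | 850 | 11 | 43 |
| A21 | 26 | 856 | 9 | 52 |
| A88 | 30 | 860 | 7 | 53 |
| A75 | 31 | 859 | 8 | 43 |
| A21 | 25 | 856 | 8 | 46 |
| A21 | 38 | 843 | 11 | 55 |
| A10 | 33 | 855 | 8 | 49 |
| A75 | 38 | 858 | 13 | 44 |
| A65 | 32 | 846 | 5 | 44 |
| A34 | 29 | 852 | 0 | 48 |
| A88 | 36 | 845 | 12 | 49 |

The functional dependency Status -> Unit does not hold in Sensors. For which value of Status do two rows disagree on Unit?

Status=850: 1 row → Unit = 23 ✓
Status=856: 2 rows → Unit takes values {26, 25} — violation
Status=860: 1 row → Unit = 30 ✓
Status=859: 1 row → Unit = 31 ✓
Status=843: 1 row → Unit = 38 ✓
Status=855: 1 row → Unit = 33 ✓
Status=858: 1 row → Unit = 38 ✓
Status=846: 1 row → Unit = 32 ✓
Status=852: 1 row → Unit = 29 ✓
Status=845: 1 row → Unit = 36 ✓
The only Status value with inconsistent Unit is Status=856.

856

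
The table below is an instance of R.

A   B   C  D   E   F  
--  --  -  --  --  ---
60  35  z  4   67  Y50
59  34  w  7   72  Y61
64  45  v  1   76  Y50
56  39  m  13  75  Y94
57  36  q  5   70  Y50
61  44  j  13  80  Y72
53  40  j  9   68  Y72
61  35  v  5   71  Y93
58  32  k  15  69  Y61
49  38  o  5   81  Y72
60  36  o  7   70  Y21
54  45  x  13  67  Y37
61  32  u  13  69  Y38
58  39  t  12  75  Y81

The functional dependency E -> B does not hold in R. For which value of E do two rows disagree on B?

E=67: 2 rows → B takes values {35, 45} — violation
E=72: 1 row → B = 34 ✓
E=76: 1 row → B = 45 ✓
E=75: 2 rows → B = 39, 39 ✓
E=70: 2 rows → B = 36, 36 ✓
E=80: 1 row → B = 44 ✓
E=68: 1 row → B = 40 ✓
E=71: 1 row → B = 35 ✓
E=69: 2 rows → B = 32, 32 ✓
E=81: 1 row → B = 38 ✓
The only E value with inconsistent B is E=67.

67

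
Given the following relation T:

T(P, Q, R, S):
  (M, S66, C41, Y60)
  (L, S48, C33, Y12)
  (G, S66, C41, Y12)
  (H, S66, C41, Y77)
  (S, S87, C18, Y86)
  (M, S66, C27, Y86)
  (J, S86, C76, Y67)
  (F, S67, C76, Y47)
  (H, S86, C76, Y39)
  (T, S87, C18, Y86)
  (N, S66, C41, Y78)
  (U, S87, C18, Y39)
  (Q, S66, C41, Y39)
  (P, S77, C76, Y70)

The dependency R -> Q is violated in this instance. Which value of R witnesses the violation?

R=C41: 5 rows → Q = S66, S66, S66, S66, S66 ✓
R=C33: 1 row → Q = S48 ✓
R=C18: 3 rows → Q = S87, S87, S87 ✓
R=C27: 1 row → Q = S66 ✓
R=C76: 4 rows → Q takes values {S86, S67, S77} — violation
The only R value with inconsistent Q is R=C76.

C76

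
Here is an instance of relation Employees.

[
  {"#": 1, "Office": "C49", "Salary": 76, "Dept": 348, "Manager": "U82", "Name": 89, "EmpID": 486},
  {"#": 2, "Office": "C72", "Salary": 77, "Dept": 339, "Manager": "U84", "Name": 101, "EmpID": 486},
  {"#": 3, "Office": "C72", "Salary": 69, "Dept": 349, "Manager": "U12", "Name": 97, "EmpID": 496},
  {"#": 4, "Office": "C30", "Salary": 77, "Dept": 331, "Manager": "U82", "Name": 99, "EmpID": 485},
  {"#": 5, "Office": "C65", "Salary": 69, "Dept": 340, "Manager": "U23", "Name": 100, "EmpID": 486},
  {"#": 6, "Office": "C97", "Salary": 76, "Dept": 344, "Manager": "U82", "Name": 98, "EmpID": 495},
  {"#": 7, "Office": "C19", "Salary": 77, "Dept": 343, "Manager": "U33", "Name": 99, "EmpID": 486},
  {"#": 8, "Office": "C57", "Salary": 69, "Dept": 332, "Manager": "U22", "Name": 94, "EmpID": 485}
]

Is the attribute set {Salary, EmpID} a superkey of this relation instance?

No

Rows 2 and 7 have the same {Salary, EmpID} value (Salary=77, EmpID=486) but are distinct tuples, so {Salary, EmpID} does not determine every attribute — not a superkey.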